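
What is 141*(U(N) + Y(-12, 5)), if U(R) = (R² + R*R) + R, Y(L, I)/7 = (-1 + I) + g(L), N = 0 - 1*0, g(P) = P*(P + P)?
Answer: 288204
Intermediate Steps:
g(P) = 2*P² (g(P) = P*(2*P) = 2*P²)
N = 0 (N = 0 + 0 = 0)
Y(L, I) = -7 + 7*I + 14*L² (Y(L, I) = 7*((-1 + I) + 2*L²) = 7*(-1 + I + 2*L²) = -7 + 7*I + 14*L²)
U(R) = R + 2*R² (U(R) = (R² + R²) + R = 2*R² + R = R + 2*R²)
141*(U(N) + Y(-12, 5)) = 141*(0*(1 + 2*0) + (-7 + 7*5 + 14*(-12)²)) = 141*(0*(1 + 0) + (-7 + 35 + 14*144)) = 141*(0*1 + (-7 + 35 + 2016)) = 141*(0 + 2044) = 141*2044 = 288204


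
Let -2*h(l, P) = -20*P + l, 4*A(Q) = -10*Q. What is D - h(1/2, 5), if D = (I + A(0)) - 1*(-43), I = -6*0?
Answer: -27/4 ≈ -6.7500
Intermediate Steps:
A(Q) = -5*Q/2 (A(Q) = (-10*Q)/4 = -5*Q/2)
I = 0
h(l, P) = 10*P - l/2 (h(l, P) = -(-20*P + l)/2 = -(l - 20*P)/2 = 10*P - l/2)
D = 43 (D = (0 - 5/2*0) - 1*(-43) = (0 + 0) + 43 = 0 + 43 = 43)
D - h(1/2, 5) = 43 - (10*5 - ½/2) = 43 - (50 - ½*½) = 43 - (50 - ¼) = 43 - 1*199/4 = 43 - 199/4 = -27/4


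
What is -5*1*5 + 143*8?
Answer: 1119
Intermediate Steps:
-5*1*5 + 143*8 = -5*5 + 1144 = -25 + 1144 = 1119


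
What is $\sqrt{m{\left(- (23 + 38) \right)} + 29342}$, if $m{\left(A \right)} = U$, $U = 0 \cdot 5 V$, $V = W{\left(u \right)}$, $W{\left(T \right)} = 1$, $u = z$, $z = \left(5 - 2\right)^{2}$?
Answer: $\sqrt{29342} \approx 171.3$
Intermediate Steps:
$z = 9$ ($z = 3^{2} = 9$)
$u = 9$
$V = 1$
$U = 0$ ($U = 0 \cdot 5 \cdot 1 = 0 \cdot 1 = 0$)
$m{\left(A \right)} = 0$
$\sqrt{m{\left(- (23 + 38) \right)} + 29342} = \sqrt{0 + 29342} = \sqrt{29342}$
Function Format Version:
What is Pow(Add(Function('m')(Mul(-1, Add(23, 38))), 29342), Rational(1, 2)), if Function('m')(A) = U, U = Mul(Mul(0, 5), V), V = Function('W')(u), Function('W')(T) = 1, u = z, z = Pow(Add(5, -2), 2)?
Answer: Pow(29342, Rational(1, 2)) ≈ 171.30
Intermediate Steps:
z = 9 (z = Pow(3, 2) = 9)
u = 9
V = 1
U = 0 (U = Mul(Mul(0, 5), 1) = Mul(0, 1) = 0)
Function('m')(A) = 0
Pow(Add(Function('m')(Mul(-1, Add(23, 38))), 29342), Rational(1, 2)) = Pow(Add(0, 29342), Rational(1, 2)) = Pow(29342, Rational(1, 2))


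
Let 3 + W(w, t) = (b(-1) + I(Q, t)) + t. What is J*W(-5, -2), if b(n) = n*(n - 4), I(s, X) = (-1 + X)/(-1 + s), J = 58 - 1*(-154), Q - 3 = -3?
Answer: 636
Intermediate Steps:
Q = 0 (Q = 3 - 3 = 0)
J = 212 (J = 58 + 154 = 212)
I(s, X) = (-1 + X)/(-1 + s)
b(n) = n*(-4 + n)
W(w, t) = 3 (W(w, t) = -3 + ((-(-4 - 1) + (-1 + t)/(-1 + 0)) + t) = -3 + ((-1*(-5) + (-1 + t)/(-1)) + t) = -3 + ((5 - (-1 + t)) + t) = -3 + ((5 + (1 - t)) + t) = -3 + ((6 - t) + t) = -3 + 6 = 3)
J*W(-5, -2) = 212*3 = 636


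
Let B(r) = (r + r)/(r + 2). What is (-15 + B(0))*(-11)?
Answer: 165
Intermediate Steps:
B(r) = 2*r/(2 + r) (B(r) = (2*r)/(2 + r) = 2*r/(2 + r))
(-15 + B(0))*(-11) = (-15 + 2*0/(2 + 0))*(-11) = (-15 + 2*0/2)*(-11) = (-15 + 2*0*(½))*(-11) = (-15 + 0)*(-11) = -15*(-11) = 165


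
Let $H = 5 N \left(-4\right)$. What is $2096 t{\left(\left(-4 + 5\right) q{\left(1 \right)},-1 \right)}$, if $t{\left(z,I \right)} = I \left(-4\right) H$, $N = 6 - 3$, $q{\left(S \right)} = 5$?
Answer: $-503040$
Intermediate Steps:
$N = 3$
$H = -60$ ($H = 5 \cdot 3 \left(-4\right) = 15 \left(-4\right) = -60$)
$t{\left(z,I \right)} = 240 I$ ($t{\left(z,I \right)} = I \left(-4\right) \left(-60\right) = - 4 I \left(-60\right) = 240 I$)
$2096 t{\left(\left(-4 + 5\right) q{\left(1 \right)},-1 \right)} = 2096 \cdot 240 \left(-1\right) = 2096 \left(-240\right) = -503040$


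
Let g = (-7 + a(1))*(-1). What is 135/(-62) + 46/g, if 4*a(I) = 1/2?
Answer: 15391/3410 ≈ 4.5135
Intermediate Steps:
a(I) = 1/8 (a(I) = (1/4)/2 = (1/4)*(1/2) = 1/8)
g = 55/8 (g = (-7 + 1/8)*(-1) = -55/8*(-1) = 55/8 ≈ 6.8750)
135/(-62) + 46/g = 135/(-62) + 46/(55/8) = 135*(-1/62) + 46*(8/55) = -135/62 + 368/55 = 15391/3410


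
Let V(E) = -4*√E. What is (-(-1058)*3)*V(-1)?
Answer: -12696*I ≈ -12696.0*I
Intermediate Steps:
(-(-1058)*3)*V(-1) = (-(-1058)*3)*(-4*I) = (-46*(-69))*(-4*I) = 3174*(-4*I) = -12696*I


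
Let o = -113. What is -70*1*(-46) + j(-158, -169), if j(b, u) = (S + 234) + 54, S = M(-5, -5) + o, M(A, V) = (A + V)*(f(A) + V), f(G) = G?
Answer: 3495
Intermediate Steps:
M(A, V) = (A + V)² (M(A, V) = (A + V)*(A + V) = (A + V)²)
S = -13 (S = ((-5)² + (-5)² + 2*(-5)*(-5)) - 113 = (25 + 25 + 50) - 113 = 100 - 113 = -13)
j(b, u) = 275 (j(b, u) = (-13 + 234) + 54 = 221 + 54 = 275)
-70*1*(-46) + j(-158, -169) = -70*1*(-46) + 275 = -70*(-46) + 275 = 3220 + 275 = 3495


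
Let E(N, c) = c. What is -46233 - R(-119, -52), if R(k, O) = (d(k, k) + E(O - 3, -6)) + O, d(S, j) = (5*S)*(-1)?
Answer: -46770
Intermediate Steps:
d(S, j) = -5*S
R(k, O) = -6 + O - 5*k (R(k, O) = (-5*k - 6) + O = (-6 - 5*k) + O = -6 + O - 5*k)
-46233 - R(-119, -52) = -46233 - (-6 - 52 - 5*(-119)) = -46233 - (-6 - 52 + 595) = -46233 - 1*537 = -46233 - 537 = -46770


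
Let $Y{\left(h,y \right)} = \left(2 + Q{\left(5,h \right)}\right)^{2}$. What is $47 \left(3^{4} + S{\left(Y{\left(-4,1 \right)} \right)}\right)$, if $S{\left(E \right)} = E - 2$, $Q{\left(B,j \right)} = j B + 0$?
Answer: $18941$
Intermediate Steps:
$Q{\left(B,j \right)} = B j$ ($Q{\left(B,j \right)} = B j + 0 = B j$)
$Y{\left(h,y \right)} = \left(2 + 5 h\right)^{2}$
$S{\left(E \right)} = -2 + E$ ($S{\left(E \right)} = E - 2 = -2 + E$)
$47 \left(3^{4} + S{\left(Y{\left(-4,1 \right)} \right)}\right) = 47 \left(3^{4} - \left(2 - \left(2 + 5 \left(-4\right)\right)^{2}\right)\right) = 47 \left(81 - \left(2 - \left(2 - 20\right)^{2}\right)\right) = 47 \left(81 - \left(2 - \left(-18\right)^{2}\right)\right) = 47 \left(81 + \left(-2 + 324\right)\right) = 47 \left(81 + 322\right) = 47 \cdot 403 = 18941$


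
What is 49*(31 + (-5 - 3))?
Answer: 1127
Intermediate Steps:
49*(31 + (-5 - 3)) = 49*(31 - 8) = 49*23 = 1127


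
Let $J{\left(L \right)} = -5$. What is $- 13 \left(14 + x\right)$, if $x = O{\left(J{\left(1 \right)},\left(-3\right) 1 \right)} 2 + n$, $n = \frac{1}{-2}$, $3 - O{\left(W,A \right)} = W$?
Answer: $- \frac{767}{2} \approx -383.5$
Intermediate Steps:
$O{\left(W,A \right)} = 3 - W$
$n = - \frac{1}{2} \approx -0.5$
$x = \frac{31}{2}$ ($x = \left(3 - -5\right) 2 - \frac{1}{2} = \left(3 + 5\right) 2 - \frac{1}{2} = 8 \cdot 2 - \frac{1}{2} = 16 - \frac{1}{2} = \frac{31}{2} \approx 15.5$)
$- 13 \left(14 + x\right) = - 13 \left(14 + \frac{31}{2}\right) = \left(-13\right) \frac{59}{2} = - \frac{767}{2}$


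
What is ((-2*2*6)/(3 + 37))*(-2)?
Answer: 6/5 ≈ 1.2000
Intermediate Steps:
((-2*2*6)/(3 + 37))*(-2) = ((-4*6)/40)*(-2) = ((1/40)*(-24))*(-2) = -⅗*(-2) = 6/5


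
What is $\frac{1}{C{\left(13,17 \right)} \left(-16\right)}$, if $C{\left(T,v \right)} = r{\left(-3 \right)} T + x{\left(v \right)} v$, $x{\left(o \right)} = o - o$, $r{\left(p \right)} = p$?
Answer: $\frac{1}{624} \approx 0.0016026$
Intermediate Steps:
$x{\left(o \right)} = 0$
$C{\left(T,v \right)} = - 3 T$ ($C{\left(T,v \right)} = - 3 T + 0 v = - 3 T + 0 = - 3 T$)
$\frac{1}{C{\left(13,17 \right)} \left(-16\right)} = \frac{1}{\left(-3\right) 13 \left(-16\right)} = \frac{1}{\left(-39\right) \left(-16\right)} = \frac{1}{624}$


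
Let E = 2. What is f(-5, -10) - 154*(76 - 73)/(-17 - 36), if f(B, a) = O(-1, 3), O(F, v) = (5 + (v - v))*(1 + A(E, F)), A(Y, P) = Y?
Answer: 1257/53 ≈ 23.717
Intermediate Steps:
O(F, v) = 15 (O(F, v) = (5 + (v - v))*(1 + 2) = (5 + 0)*3 = 5*3 = 15)
f(B, a) = 15
f(-5, -10) - 154*(76 - 73)/(-17 - 36) = 15 - 154*(76 - 73)/(-17 - 36) = 15 - 462/(-53) = 15 - 462*(-1)/53 = 15 - 154*(-3/53) = 15 + 462/53 = 1257/53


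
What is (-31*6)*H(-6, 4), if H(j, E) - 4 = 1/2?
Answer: -837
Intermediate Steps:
H(j, E) = 9/2 (H(j, E) = 4 + 1/2 = 4 + ½ = 9/2)
(-31*6)*H(-6, 4) = -31*6*(9/2) = -186*9/2 = -837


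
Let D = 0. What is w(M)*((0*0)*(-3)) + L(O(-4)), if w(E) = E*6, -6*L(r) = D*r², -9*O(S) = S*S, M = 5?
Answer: 0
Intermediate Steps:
O(S) = -S²/9 (O(S) = -S*S/9 = -S²/9)
L(r) = 0 (L(r) = -0*r² = -⅙*0 = 0)
w(E) = 6*E
w(M)*((0*0)*(-3)) + L(O(-4)) = (6*5)*((0*0)*(-3)) + 0 = 30*(0*(-3)) + 0 = 30*0 + 0 = 0 + 0 = 0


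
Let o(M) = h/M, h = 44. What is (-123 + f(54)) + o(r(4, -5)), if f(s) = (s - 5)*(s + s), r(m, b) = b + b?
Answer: 25823/5 ≈ 5164.6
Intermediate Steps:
r(m, b) = 2*b
o(M) = 44/M
f(s) = 2*s*(-5 + s) (f(s) = (-5 + s)*(2*s) = 2*s*(-5 + s))
(-123 + f(54)) + o(r(4, -5)) = (-123 + 2*54*(-5 + 54)) + 44/((2*(-5))) = (-123 + 2*54*49) + 44/(-10) = (-123 + 5292) + 44*(-1/10) = 5169 - 22/5 = 25823/5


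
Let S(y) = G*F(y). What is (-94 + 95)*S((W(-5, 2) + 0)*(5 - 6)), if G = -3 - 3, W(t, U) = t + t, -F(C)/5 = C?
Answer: 300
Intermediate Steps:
F(C) = -5*C
W(t, U) = 2*t
G = -6
S(y) = 30*y (S(y) = -(-30)*y = 30*y)
(-94 + 95)*S((W(-5, 2) + 0)*(5 - 6)) = (-94 + 95)*(30*((2*(-5) + 0)*(5 - 6))) = 1*(30*((-10 + 0)*(-1))) = 1*(30*(-10*(-1))) = 1*(30*10) = 1*300 = 300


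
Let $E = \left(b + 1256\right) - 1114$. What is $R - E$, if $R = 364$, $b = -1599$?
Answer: $1821$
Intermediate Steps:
$E = -1457$ ($E = \left(-1599 + 1256\right) - 1114 = -343 - 1114 = -1457$)
$R - E = 364 - -1457 = 364 + 1457 = 1821$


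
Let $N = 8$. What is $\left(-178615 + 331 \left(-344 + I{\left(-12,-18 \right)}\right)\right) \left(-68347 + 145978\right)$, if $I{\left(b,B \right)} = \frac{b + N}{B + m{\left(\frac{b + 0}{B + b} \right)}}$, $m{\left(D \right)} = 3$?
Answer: $- \frac{113492925097}{5} \approx -2.2699 \cdot 10^{10}$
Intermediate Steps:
$I{\left(b,B \right)} = \frac{8 + b}{3 + B}$ ($I{\left(b,B \right)} = \frac{b + 8}{B + 3} = \frac{8 + b}{3 + B}$)
$\left(-178615 + 331 \left(-344 + I{\left(-12,-18 \right)}\right)\right) \left(-68347 + 145978\right) = \left(-178615 + 331 \left(-344 + \frac{8 - 12}{3 - 18}\right)\right) \left(-68347 + 145978\right) = \left(-178615 + 331 \left(-344 + \frac{1}{-15} \left(-4\right)\right)\right) 77631 = \left(-178615 + 331 \left(-344 - - \frac{4}{15}\right)\right) 77631 = \left(-178615 + 331 \left(-344 + \frac{4}{15}\right)\right) 77631 = \left(-178615 + 331 \left(- \frac{5156}{15}\right)\right) 77631 = \left(-178615 - \frac{1706636}{15}\right) 77631 = \left(- \frac{4385861}{15}\right) 77631 = - \frac{113492925097}{5}$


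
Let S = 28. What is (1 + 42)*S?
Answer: 1204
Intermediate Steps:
(1 + 42)*S = (1 + 42)*28 = 43*28 = 1204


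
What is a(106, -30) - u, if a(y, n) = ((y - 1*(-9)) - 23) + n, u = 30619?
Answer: -30557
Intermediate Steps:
a(y, n) = -14 + n + y (a(y, n) = ((y + 9) - 23) + n = ((9 + y) - 23) + n = (-14 + y) + n = -14 + n + y)
a(106, -30) - u = (-14 - 30 + 106) - 1*30619 = 62 - 30619 = -30557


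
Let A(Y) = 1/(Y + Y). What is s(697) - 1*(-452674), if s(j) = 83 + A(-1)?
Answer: 905513/2 ≈ 4.5276e+5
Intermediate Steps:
A(Y) = 1/(2*Y)
s(j) = 165/2 (s(j) = 83 + (½)/(-1) = 83 + (½)*(-1) = 83 - ½ = 165/2)
s(697) - 1*(-452674) = 165/2 - 1*(-452674) = 165/2 + 452674 = 905513/2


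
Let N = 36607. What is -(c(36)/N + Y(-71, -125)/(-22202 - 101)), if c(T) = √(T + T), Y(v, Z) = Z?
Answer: -125/22303 - 6*√2/36607 ≈ -0.0058364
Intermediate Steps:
c(T) = √2*√T (c(T) = √(2*T) = √2*√T)
-(c(36)/N + Y(-71, -125)/(-22202 - 101)) = -((√2*√36)/36607 - 125/(-22202 - 101)) = -((√2*6)*(1/36607) - 125/(-22303)) = -((6*√2)*(1/36607) - 125*(-1/22303)) = -(6*√2/36607 + 125/22303) = -(125/22303 + 6*√2/36607) = -125/22303 - 6*√2/36607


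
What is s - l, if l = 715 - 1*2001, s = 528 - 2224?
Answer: -410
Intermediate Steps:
s = -1696
l = -1286 (l = 715 - 2001 = -1286)
s - l = -1696 - 1*(-1286) = -1696 + 1286 = -410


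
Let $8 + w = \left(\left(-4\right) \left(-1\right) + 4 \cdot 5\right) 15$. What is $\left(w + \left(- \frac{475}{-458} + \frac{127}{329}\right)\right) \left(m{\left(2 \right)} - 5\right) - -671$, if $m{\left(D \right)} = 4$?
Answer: $\frac{47853117}{150682} \approx 317.58$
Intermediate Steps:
$w = 352$ ($w = -8 + \left(\left(-4\right) \left(-1\right) + 4 \cdot 5\right) 15 = -8 + \left(4 + 20\right) 15 = -8 + 24 \cdot 15 = -8 + 360 = 352$)
$\left(w + \left(- \frac{475}{-458} + \frac{127}{329}\right)\right) \left(m{\left(2 \right)} - 5\right) - -671 = \left(352 + \left(- \frac{475}{-458} + \frac{127}{329}\right)\right) \left(4 - 5\right) - -671 = \left(352 + \left(\left(-475\right) \left(- \frac{1}{458}\right) + 127 \cdot \frac{1}{329}\right)\right) \left(-1\right) + 671 = \left(352 + \left(\frac{475}{458} + \frac{127}{329}\right)\right) \left(-1\right) + 671 = \left(352 + \frac{214441}{150682}\right) \left(-1\right) + 671 = \frac{53254505}{150682} \left(-1\right) + 671 = - \frac{53254505}{150682} + 671 = \frac{47853117}{150682}$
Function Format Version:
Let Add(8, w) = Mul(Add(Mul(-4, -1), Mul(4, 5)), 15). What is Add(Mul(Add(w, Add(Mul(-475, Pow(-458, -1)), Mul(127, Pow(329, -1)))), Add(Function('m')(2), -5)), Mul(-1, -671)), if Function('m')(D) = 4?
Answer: Rational(47853117, 150682) ≈ 317.58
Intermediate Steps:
w = 352 (w = Add(-8, Mul(Add(Mul(-4, -1), Mul(4, 5)), 15)) = Add(-8, Mul(Add(4, 20), 15)) = Add(-8, Mul(24, 15)) = Add(-8, 360) = 352)
Add(Mul(Add(w, Add(Mul(-475, Pow(-458, -1)), Mul(127, Pow(329, -1)))), Add(Function('m')(2), -5)), Mul(-1, -671)) = Add(Mul(Add(352, Add(Mul(-475, Pow(-458, -1)), Mul(127, Pow(329, -1)))), Add(4, -5)), Mul(-1, -671)) = Add(Mul(Add(352, Add(Mul(-475, Rational(-1, 458)), Mul(127, Rational(1, 329)))), -1), 671) = Add(Mul(Add(352, Add(Rational(475, 458), Rational(127, 329))), -1), 671) = Add(Mul(Add(352, Rational(214441, 150682)), -1), 671) = Add(Mul(Rational(53254505, 150682), -1), 671) = Add(Rational(-53254505, 150682), 671) = Rational(47853117, 150682)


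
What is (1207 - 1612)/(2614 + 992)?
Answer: -135/1202 ≈ -0.11231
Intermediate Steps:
(1207 - 1612)/(2614 + 992) = -405/3606 = -405*1/3606 = -135/1202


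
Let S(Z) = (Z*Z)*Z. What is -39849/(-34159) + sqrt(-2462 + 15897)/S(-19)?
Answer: 39849/34159 - sqrt(13435)/6859 ≈ 1.1497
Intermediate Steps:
S(Z) = Z**3 (S(Z) = Z**2*Z = Z**3)
-39849/(-34159) + sqrt(-2462 + 15897)/S(-19) = -39849/(-34159) + sqrt(-2462 + 15897)/((-19)**3) = -39849*(-1/34159) + sqrt(13435)/(-6859) = 39849/34159 + sqrt(13435)*(-1/6859) = 39849/34159 - sqrt(13435)/6859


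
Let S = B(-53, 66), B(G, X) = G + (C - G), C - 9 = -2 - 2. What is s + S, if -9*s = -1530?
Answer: 175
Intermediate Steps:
s = 170 (s = -⅑*(-1530) = 170)
C = 5 (C = 9 + (-2 - 2) = 9 - 4 = 5)
B(G, X) = 5 (B(G, X) = G + (5 - G) = 5)
S = 5
s + S = 170 + 5 = 175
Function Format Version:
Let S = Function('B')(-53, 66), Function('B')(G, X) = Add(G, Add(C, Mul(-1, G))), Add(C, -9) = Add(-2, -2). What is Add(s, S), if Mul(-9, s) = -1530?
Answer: 175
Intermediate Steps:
s = 170 (s = Mul(Rational(-1, 9), -1530) = 170)
C = 5 (C = Add(9, Add(-2, -2)) = Add(9, -4) = 5)
Function('B')(G, X) = 5 (Function('B')(G, X) = Add(G, Add(5, Mul(-1, G))) = 5)
S = 5
Add(s, S) = Add(170, 5) = 175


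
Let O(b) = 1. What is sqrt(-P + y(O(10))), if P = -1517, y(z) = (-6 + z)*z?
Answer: 6*sqrt(42) ≈ 38.884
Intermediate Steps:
y(z) = z*(-6 + z)
sqrt(-P + y(O(10))) = sqrt(-1*(-1517) + 1*(-6 + 1)) = sqrt(1517 + 1*(-5)) = sqrt(1517 - 5) = sqrt(1512) = 6*sqrt(42)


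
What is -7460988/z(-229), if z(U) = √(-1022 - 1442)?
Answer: 1865247*I*√154/154 ≈ 1.5031e+5*I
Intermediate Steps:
z(U) = 4*I*√154 (z(U) = √(-2464) = 4*I*√154)
-7460988/z(-229) = -7460988*(-I*√154/616) = -(-1865247)*I*√154/154 = 1865247*I*√154/154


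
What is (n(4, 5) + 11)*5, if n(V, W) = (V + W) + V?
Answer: 120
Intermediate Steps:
n(V, W) = W + 2*V
(n(4, 5) + 11)*5 = ((5 + 2*4) + 11)*5 = ((5 + 8) + 11)*5 = (13 + 11)*5 = 24*5 = 120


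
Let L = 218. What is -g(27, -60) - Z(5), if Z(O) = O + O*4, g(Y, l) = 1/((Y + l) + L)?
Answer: -4626/185 ≈ -25.005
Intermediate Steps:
g(Y, l) = 1/(218 + Y + l) (g(Y, l) = 1/((Y + l) + 218) = 1/(218 + Y + l))
Z(O) = 5*O (Z(O) = O + 4*O = 5*O)
-g(27, -60) - Z(5) = -1/(218 + 27 - 60) - 5*5 = -1/185 - 1*25 = -1*1/185 - 25 = -1/185 - 25 = -4626/185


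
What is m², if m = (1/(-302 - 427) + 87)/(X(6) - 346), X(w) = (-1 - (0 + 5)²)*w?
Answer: 1005587521/33481314441 ≈ 0.030034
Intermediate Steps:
X(w) = -26*w (X(w) = (-1 - 1*5²)*w = (-1 - 1*25)*w = (-1 - 25)*w = -26*w)
m = -31711/182979 (m = (1/(-302 - 427) + 87)/(-26*6 - 346) = (1/(-729) + 87)/(-156 - 346) = (-1/729 + 87)/(-502) = (63422/729)*(-1/502) = -31711/182979 ≈ -0.17330)
m² = (-31711/182979)² = 1005587521/33481314441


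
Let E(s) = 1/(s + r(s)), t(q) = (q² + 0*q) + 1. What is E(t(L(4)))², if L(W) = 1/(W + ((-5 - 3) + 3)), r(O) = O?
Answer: 1/16 ≈ 0.062500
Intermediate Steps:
L(W) = 1/(-5 + W) (L(W) = 1/(W + (-8 + 3)) = 1/(W - 5) = 1/(-5 + W))
t(q) = 1 + q² (t(q) = (q² + 0) + 1 = q² + 1 = 1 + q²)
E(s) = 1/(2*s) (E(s) = 1/(s + s) = 1/(2*s))
E(t(L(4)))² = (1/(2*(1 + (1/(-5 + 4))²)))² = (1/(2*(1 + (1/(-1))²)))² = (1/(2*(1 + (-1)²)))² = (1/(2*(1 + 1)))² = ((½)/2)² = ((½)*(½))² = (¼)² = 1/16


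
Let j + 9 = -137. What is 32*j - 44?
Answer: -4716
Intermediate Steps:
j = -146 (j = -9 - 137 = -146)
32*j - 44 = 32*(-146) - 44 = -4672 - 44 = -4716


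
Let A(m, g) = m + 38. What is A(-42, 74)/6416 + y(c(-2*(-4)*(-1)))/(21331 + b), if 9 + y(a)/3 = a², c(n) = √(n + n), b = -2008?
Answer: -46541/10331364 ≈ -0.0045048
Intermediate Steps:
A(m, g) = 38 + m
c(n) = √2*√n (c(n) = √(2*n) = √2*√n)
y(a) = -27 + 3*a²
A(-42, 74)/6416 + y(c(-2*(-4)*(-1)))/(21331 + b) = (38 - 42)/6416 + (-27 + 3*(√2*√(-2*(-4)*(-1)))²)/(21331 - 2008) = -4*1/6416 + (-27 + 3*(√2*√(8*(-1)))²)/19323 = -1/1604 + (-27 + 3*(√2*√(-8))²)*(1/19323) = -1/1604 + (-27 + 3*(√2*(2*I*√2))²)*(1/19323) = -1/1604 + (-27 + 3*(4*I)²)*(1/19323) = -1/1604 + (-27 + 3*(-16))*(1/19323) = -1/1604 + (-27 - 48)*(1/19323) = -1/1604 - 75*1/19323 = -1/1604 - 25/6441 = -46541/10331364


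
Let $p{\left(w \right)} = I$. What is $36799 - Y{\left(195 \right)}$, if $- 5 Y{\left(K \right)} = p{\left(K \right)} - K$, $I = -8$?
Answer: $\frac{183792}{5} \approx 36758.0$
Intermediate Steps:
$p{\left(w \right)} = -8$
$Y{\left(K \right)} = \frac{8}{5} + \frac{K}{5}$ ($Y{\left(K \right)} = - \frac{-8 - K}{5} = \frac{8}{5} + \frac{K}{5}$)
$36799 - Y{\left(195 \right)} = 36799 - \left(\frac{8}{5} + \frac{1}{5} \cdot 195\right) = 36799 - \left(\frac{8}{5} + 39\right) = 36799 - \frac{203}{5} = \frac{183792}{5}$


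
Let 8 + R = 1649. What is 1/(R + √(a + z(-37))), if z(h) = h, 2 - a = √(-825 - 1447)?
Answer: 1/(1641 + √(-35 - 4*I*√142)) ≈ 0.00060809 + 2.537e-6*I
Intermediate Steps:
R = 1641 (R = -8 + 1649 = 1641)
a = 2 - 4*I*√142 (a = 2 - √(-825 - 1447) = 2 - √(-2272) = 2 - 4*I*√142 ≈ 2.0 - 47.666*I)
1/(R + √(a + z(-37))) = 1/(1641 + √((2 - 4*I*√142) - 37)) = 1/(1641 + √(-35 - 4*I*√142))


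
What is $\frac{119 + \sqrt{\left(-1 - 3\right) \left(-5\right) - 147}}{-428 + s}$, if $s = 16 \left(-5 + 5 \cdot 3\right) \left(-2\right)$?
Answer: $- \frac{7}{44} - \frac{i \sqrt{127}}{748} \approx -0.15909 - 0.015066 i$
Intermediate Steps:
$s = -320$ ($s = 16 \left(-5 + 15\right) \left(-2\right) = 16 \cdot 10 \left(-2\right) = 16 \left(-20\right) = -320$)
$\frac{119 + \sqrt{\left(-1 - 3\right) \left(-5\right) - 147}}{-428 + s} = \frac{119 + \sqrt{\left(-1 - 3\right) \left(-5\right) - 147}}{-428 - 320} = \frac{119 + \sqrt{\left(-4\right) \left(-5\right) - 147}}{-748} = \left(119 + \sqrt{20 - 147}\right) \left(- \frac{1}{748}\right) = \left(119 + \sqrt{-127}\right) \left(- \frac{1}{748}\right) = \left(119 + i \sqrt{127}\right) \left(- \frac{1}{748}\right) = - \frac{7}{44} - \frac{i \sqrt{127}}{748}$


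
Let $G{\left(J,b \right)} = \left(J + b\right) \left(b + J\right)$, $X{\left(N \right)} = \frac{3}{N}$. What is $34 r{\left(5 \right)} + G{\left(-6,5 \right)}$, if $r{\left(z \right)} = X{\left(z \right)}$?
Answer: $\frac{107}{5} \approx 21.4$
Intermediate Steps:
$r{\left(z \right)} = \frac{3}{z}$
$G{\left(J,b \right)} = \left(J + b\right)^{2}$ ($G{\left(J,b \right)} = \left(J + b\right) \left(J + b\right) = \left(J + b\right)^{2}$)
$34 r{\left(5 \right)} + G{\left(-6,5 \right)} = 34 \cdot \frac{3}{5} + \left(-6 + 5\right)^{2} = 34 \cdot 3 \cdot \frac{1}{5} + \left(-1\right)^{2} = 34 \cdot \frac{3}{5} + 1 = \frac{102}{5} + 1 = \frac{107}{5}$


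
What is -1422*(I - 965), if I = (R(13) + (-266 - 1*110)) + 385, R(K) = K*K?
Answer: 1119114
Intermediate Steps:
R(K) = K²
I = 178 (I = (13² + (-266 - 1*110)) + 385 = (169 + (-266 - 110)) + 385 = (169 - 376) + 385 = -207 + 385 = 178)
-1422*(I - 965) = -1422*(178 - 965) = -1422*(-787) = 1119114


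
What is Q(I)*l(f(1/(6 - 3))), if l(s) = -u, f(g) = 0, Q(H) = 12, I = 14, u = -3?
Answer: 36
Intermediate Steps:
l(s) = 3 (l(s) = -1*(-3) = 3)
Q(I)*l(f(1/(6 - 3))) = 12*3 = 36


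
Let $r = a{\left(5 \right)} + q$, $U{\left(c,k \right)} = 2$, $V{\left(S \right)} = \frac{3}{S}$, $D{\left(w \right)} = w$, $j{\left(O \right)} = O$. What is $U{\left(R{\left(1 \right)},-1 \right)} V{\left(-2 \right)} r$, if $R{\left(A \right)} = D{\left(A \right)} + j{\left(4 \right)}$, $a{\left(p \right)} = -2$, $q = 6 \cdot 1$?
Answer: $-12$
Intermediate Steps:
$q = 6$
$R{\left(A \right)} = 4 + A$ ($R{\left(A \right)} = A + 4 = 4 + A$)
$r = 4$ ($r = -2 + 6 = 4$)
$U{\left(R{\left(1 \right)},-1 \right)} V{\left(-2 \right)} r = 2 \frac{3}{-2} \cdot 4 = 2 \cdot 3 \left(- \frac{1}{2}\right) 4 = 2 \left(- \frac{3}{2}\right) 4 = \left(-3\right) 4 = -12$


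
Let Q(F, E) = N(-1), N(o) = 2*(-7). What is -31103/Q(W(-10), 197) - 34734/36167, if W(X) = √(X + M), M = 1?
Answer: 1124415925/506338 ≈ 2220.7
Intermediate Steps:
N(o) = -14
W(X) = √(1 + X) (W(X) = √(X + 1) = √(1 + X))
Q(F, E) = -14
-31103/Q(W(-10), 197) - 34734/36167 = -31103/(-14) - 34734/36167 = -31103*(-1/14) - 34734*1/36167 = 31103/14 - 34734/36167 = 1124415925/506338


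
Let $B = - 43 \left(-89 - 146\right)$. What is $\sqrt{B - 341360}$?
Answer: $i \sqrt{331255} \approx 575.55 i$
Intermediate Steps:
$B = 10105$ ($B = \left(-43\right) \left(-235\right) = 10105$)
$\sqrt{B - 341360} = \sqrt{10105 - 341360} = \sqrt{-331255} = i \sqrt{331255}$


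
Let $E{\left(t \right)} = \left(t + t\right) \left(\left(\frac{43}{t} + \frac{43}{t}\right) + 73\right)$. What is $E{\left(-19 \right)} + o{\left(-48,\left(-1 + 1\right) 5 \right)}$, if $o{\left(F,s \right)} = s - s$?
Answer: $-2602$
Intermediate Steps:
$o{\left(F,s \right)} = 0$
$E{\left(t \right)} = 2 t \left(73 + \frac{86}{t}\right)$ ($E{\left(t \right)} = 2 t \left(\frac{86}{t} + 73\right) = 2 t \left(73 + \frac{86}{t}\right)$)
$E{\left(-19 \right)} + o{\left(-48,\left(-1 + 1\right) 5 \right)} = \left(172 + 146 \left(-19\right)\right) + 0 = \left(172 - 2774\right) + 0 = -2602 + 0 = -2602$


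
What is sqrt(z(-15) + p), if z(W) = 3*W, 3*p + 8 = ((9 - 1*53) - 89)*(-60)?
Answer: sqrt(23511)/3 ≈ 51.111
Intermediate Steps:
p = 7972/3 (p = -8/3 + (((9 - 1*53) - 89)*(-60))/3 = -8/3 + (((9 - 53) - 89)*(-60))/3 = -8/3 + ((-44 - 89)*(-60))/3 = -8/3 + (-133*(-60))/3 = -8/3 + (1/3)*7980 = -8/3 + 2660 = 7972/3 ≈ 2657.3)
sqrt(z(-15) + p) = sqrt(3*(-15) + 7972/3) = sqrt(-45 + 7972/3) = sqrt(7837/3) = sqrt(23511)/3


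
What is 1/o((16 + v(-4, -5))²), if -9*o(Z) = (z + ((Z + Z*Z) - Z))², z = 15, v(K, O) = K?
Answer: -1/47844889 ≈ -2.0901e-8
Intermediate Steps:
o(Z) = -(15 + Z²)²/9 (o(Z) = -(15 + ((Z + Z*Z) - Z))²/9 = -(15 + ((Z + Z²) - Z))²/9 = -(15 + Z²)²/9)
1/o((16 + v(-4, -5))²) = 1/(-(15 + ((16 - 4)²)²)²/9) = 1/(-(15 + (12²)²)²/9) = 1/(-(15 + 144²)²/9) = 1/(-(15 + 20736)²/9) = 1/(-⅑*20751²) = 1/(-⅑*430604001) = 1/(-47844889) = -1/47844889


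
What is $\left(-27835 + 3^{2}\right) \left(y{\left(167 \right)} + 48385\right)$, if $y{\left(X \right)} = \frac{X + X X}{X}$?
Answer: $-1351035778$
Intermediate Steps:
$y{\left(X \right)} = \frac{X + X^{2}}{X}$
$\left(-27835 + 3^{2}\right) \left(y{\left(167 \right)} + 48385\right) = \left(-27835 + 3^{2}\right) \left(\left(1 + 167\right) + 48385\right) = \left(-27835 + 9\right) \left(168 + 48385\right) = \left(-27826\right) 48553 = -1351035778$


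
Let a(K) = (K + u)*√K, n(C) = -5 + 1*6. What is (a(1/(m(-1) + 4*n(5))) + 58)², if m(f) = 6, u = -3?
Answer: 3364841/1000 - 841*√10/25 ≈ 3258.5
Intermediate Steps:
n(C) = 1 (n(C) = -5 + 6 = 1)
a(K) = √K*(-3 + K) (a(K) = (K - 3)*√K = (-3 + K)*√K = √K*(-3 + K))
(a(1/(m(-1) + 4*n(5))) + 58)² = (√(1/(6 + 4*1))*(-3 + 1/(6 + 4*1)) + 58)² = (√(1/(6 + 4))*(-3 + 1/(6 + 4)) + 58)² = (√(1/10)*(-3 + 1/10) + 58)² = (√(⅒)*(-3 + ⅒) + 58)² = ((√10/10)*(-29/10) + 58)² = (-29*√10/100 + 58)² = (58 - 29*√10/100)²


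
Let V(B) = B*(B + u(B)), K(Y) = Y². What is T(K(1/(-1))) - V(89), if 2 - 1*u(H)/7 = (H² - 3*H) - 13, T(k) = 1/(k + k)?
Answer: 9502353/2 ≈ 4.7512e+6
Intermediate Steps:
T(k) = 1/(2*k)
u(H) = 105 - 7*H² + 21*H (u(H) = 14 - 7*((H² - 3*H) - 13) = 14 - 7*(-13 + H² - 3*H) = 14 + (91 - 7*H² + 21*H) = 105 - 7*H² + 21*H)
V(B) = B*(105 - 7*B² + 22*B) (V(B) = B*(B + (105 - 7*B² + 21*B)) = B*(105 - 7*B² + 22*B))
T(K(1/(-1))) - V(89) = 1/(2*((1/(-1))²)) - 89*(105 - 7*89² + 22*89) = 1/(2*((-1)²)) - 89*(105 - 7*7921 + 1958) = (½)/1 - 89*(105 - 55447 + 1958) = (½)*1 - 89*(-53384) = ½ - 1*(-4751176) = ½ + 4751176 = 9502353/2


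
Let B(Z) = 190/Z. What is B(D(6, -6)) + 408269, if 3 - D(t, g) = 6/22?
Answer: 1225016/3 ≈ 4.0834e+5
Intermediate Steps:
D(t, g) = 30/11 (D(t, g) = 3 - 6/22 = 3 - 1*3/11 = 3 - 3/11 = 30/11)
B(D(6, -6)) + 408269 = 190/(30/11) + 408269 = 190*(11/30) + 408269 = 209/3 + 408269 = 1225016/3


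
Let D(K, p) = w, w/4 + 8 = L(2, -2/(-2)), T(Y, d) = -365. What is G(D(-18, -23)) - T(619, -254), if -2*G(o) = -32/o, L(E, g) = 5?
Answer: 1091/3 ≈ 363.67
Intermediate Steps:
w = -12 (w = -32 + 4*5 = -32 + 20 = -12)
D(K, p) = -12
G(o) = 16/o (G(o) = -(-16)/o = 16/o)
G(D(-18, -23)) - T(619, -254) = 16/(-12) - 1*(-365) = 16*(-1/12) + 365 = -4/3 + 365 = 1091/3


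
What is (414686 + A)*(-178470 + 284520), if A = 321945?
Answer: 78119717550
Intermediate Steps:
(414686 + A)*(-178470 + 284520) = (414686 + 321945)*(-178470 + 284520) = 736631*106050 = 78119717550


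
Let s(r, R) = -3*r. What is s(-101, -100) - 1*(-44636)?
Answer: 44939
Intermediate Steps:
s(-101, -100) - 1*(-44636) = -3*(-101) - 1*(-44636) = 303 + 44636 = 44939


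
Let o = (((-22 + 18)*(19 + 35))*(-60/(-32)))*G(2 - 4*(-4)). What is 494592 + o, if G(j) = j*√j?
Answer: 494592 - 21870*√2 ≈ 4.6366e+5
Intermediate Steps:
G(j) = j^(3/2)
o = -21870*√2 (o = (((-22 + 18)*(19 + 35))*(-60/(-32)))*(2 - 4*(-4))^(3/2) = ((-4*54)*(-60*(-1/32)))*(2 + 16)^(3/2) = (-216*15/8)*18^(3/2) = -21870*√2 ≈ -30929.)
494592 + o = 494592 - 21870*√2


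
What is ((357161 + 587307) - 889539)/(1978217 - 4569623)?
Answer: -54929/2591406 ≈ -0.021197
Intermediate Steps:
((357161 + 587307) - 889539)/(1978217 - 4569623) = (944468 - 889539)/(-2591406) = 54929*(-1/2591406) = -54929/2591406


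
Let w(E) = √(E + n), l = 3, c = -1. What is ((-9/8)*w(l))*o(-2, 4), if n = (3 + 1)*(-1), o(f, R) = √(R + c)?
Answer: -9*I*√3/8 ≈ -1.9486*I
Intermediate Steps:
o(f, R) = √(-1 + R) (o(f, R) = √(R - 1) = √(-1 + R))
n = -4 (n = 4*(-1) = -4)
w(E) = √(-4 + E) (w(E) = √(E - 4) = √(-4 + E))
((-9/8)*w(l))*o(-2, 4) = ((-9/8)*√(-4 + 3))*√(-1 + 4) = ((-9*⅛)*√(-1))*√3 = (-9*I/8)*√3 = -9*I*√3/8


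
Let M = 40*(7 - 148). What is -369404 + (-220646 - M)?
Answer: -584410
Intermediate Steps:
M = -5640 (M = 40*(-141) = -5640)
-369404 + (-220646 - M) = -369404 + (-220646 - 1*(-5640)) = -369404 + (-220646 + 5640) = -369404 - 215006 = -584410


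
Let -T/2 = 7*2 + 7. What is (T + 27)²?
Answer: 225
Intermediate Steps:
T = -42 (T = -2*(7*2 + 7) = -2*(14 + 7) = -2*21 = -42)
(T + 27)² = (-42 + 27)² = (-15)² = 225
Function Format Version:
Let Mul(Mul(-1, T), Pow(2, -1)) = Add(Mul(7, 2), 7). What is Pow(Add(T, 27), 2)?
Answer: 225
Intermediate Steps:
T = -42 (T = Mul(-2, Add(Mul(7, 2), 7)) = Mul(-2, Add(14, 7)) = Mul(-2, 21) = -42)
Pow(Add(T, 27), 2) = Pow(Add(-42, 27), 2) = Pow(-15, 2) = 225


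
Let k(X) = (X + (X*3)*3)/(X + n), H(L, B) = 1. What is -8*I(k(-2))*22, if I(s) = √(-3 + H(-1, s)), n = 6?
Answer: -176*I*√2 ≈ -248.9*I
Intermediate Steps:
k(X) = 10*X/(6 + X) (k(X) = (X + (X*3)*3)/(X + 6) = (X + (3*X)*3)/(6 + X) = (X + 9*X)/(6 + X) = (10*X)/(6 + X) = 10*X/(6 + X))
I(s) = I*√2 (I(s) = √(-3 + 1) = √(-2) = I*√2)
-8*I(k(-2))*22 = -8*I*√2*22 = -176*I*√2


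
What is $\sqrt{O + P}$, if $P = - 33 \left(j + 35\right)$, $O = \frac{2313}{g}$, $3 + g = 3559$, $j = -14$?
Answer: $\frac{9 i \sqrt{27021155}}{1778} \approx 26.313 i$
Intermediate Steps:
$g = 3556$ ($g = -3 + 3559 = 3556$)
$O = \frac{2313}{3556} \approx 0.65045$
$P = -693$ ($P = - 33 \left(-14 + 35\right) = \left(-33\right) 21 = -693$)
$\sqrt{O + P} = \sqrt{\frac{2313}{3556} - 693} = \sqrt{- \frac{2461995}{3556}} = \frac{9 i \sqrt{27021155}}{1778}$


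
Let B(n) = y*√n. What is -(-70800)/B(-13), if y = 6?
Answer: -11800*I*√13/13 ≈ -3272.7*I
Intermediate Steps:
B(n) = 6*√n
-(-70800)/B(-13) = -(-70800)/(6*√(-13)) = -(-70800)/(6*(I*√13)) = -(-70800)/(6*I*√13) = -(-70800)*(-I*√13/78) = -11800*I*√13/13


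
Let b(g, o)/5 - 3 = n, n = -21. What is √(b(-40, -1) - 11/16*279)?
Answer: 3*I*√501/4 ≈ 16.787*I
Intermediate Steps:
b(g, o) = -90 (b(g, o) = 15 + 5*(-21) = 15 - 105 = -90)
√(b(-40, -1) - 11/16*279) = √(-90 - 11/16*279) = √(-90 - 3069/16) = √(-4509/16) = 3*I*√501/4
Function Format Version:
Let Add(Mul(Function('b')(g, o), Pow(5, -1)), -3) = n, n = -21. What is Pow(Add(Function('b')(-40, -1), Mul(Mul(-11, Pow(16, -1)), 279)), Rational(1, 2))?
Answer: Mul(Rational(3, 4), I, Pow(501, Rational(1, 2))) ≈ Mul(16.787, I)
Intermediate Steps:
Function('b')(g, o) = -90 (Function('b')(g, o) = Add(15, Mul(5, -21)) = Add(15, -105) = -90)
Pow(Add(Function('b')(-40, -1), Mul(Mul(-11, Pow(16, -1)), 279)), Rational(1, 2)) = Pow(Add(-90, Mul(Mul(-11, Pow(16, -1)), 279)), Rational(1, 2)) = Pow(Add(-90, Mul(Mul(-11, Rational(1, 16)), 279)), Rational(1, 2)) = Pow(Add(-90, Mul(Rational(-11, 16), 279)), Rational(1, 2)) = Pow(Add(-90, Rational(-3069, 16)), Rational(1, 2)) = Pow(Rational(-4509, 16), Rational(1, 2)) = Mul(Rational(3, 4), I, Pow(501, Rational(1, 2)))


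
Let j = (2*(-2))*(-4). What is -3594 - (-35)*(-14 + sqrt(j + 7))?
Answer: -4084 + 35*sqrt(23) ≈ -3916.1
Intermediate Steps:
j = 16 (j = -4*(-4) = 16)
-3594 - (-35)*(-14 + sqrt(j + 7)) = -3594 - (-35)*(-14 + sqrt(16 + 7)) = -3594 - (-35)*(-14 + sqrt(23)) = -3594 - (490 - 35*sqrt(23)) = -3594 + (-490 + 35*sqrt(23)) = -4084 + 35*sqrt(23)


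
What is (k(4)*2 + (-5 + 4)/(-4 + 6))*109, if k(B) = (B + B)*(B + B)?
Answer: 27795/2 ≈ 13898.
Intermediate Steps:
k(B) = 4*B**2 (k(B) = (2*B)*(2*B) = 4*B**2)
(k(4)*2 + (-5 + 4)/(-4 + 6))*109 = ((4*4**2)*2 + (-5 + 4)/(-4 + 6))*109 = ((4*16)*2 - 1/2)*109 = (64*2 - 1*1/2)*109 = (128 - 1/2)*109 = (255/2)*109 = 27795/2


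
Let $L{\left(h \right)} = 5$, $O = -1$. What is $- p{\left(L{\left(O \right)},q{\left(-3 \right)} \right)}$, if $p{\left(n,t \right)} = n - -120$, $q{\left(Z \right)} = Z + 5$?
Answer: $-125$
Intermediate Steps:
$q{\left(Z \right)} = 5 + Z$
$p{\left(n,t \right)} = 120 + n$ ($p{\left(n,t \right)} = n + 120 = 120 + n$)
$- p{\left(L{\left(O \right)},q{\left(-3 \right)} \right)} = - (120 + 5) = \left(-1\right) 125 = -125$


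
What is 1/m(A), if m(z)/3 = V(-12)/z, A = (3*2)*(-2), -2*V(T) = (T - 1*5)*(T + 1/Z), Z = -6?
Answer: 48/1241 ≈ 0.038678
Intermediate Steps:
V(T) = -(-5 + T)*(-1/6 + T)/2 (V(T) = -(T - 1*5)*(T + 1/(-6))/2 = -(T - 5)*(T - 1/6)/2 = -(-5 + T)*(-1/6 + T)/2)
A = -12 (A = 6*(-2) = -12)
m(z) = -1241/(4*z) (m(z) = 3*((-5/12 + (1/12)*(-12) - 1/2*(-12)*(-5 - 12))/z) = 3*((-5/12 - 1 - 1/2*(-12)*(-17))/z) = 3*((-5/12 - 1 - 102)/z) = 3*(-1241/(12*z)) = -1241/(4*z))
1/m(A) = 1/(-1241/4/(-12)) = 1/(-1241/4*(-1/12)) = 1/(1241/48) = 48/1241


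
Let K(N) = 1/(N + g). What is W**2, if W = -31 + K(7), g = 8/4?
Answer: 77284/81 ≈ 954.12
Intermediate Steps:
g = 2 (g = 8*(1/4) = 2)
K(N) = 1/(2 + N) (K(N) = 1/(N + 2) = 1/(2 + N))
W = -278/9 (W = -31 + 1/(2 + 7) = -31 + 1/9 = -278/9 ≈ -30.889)
W**2 = (-278/9)**2 = 77284/81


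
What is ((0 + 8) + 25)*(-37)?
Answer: -1221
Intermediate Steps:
((0 + 8) + 25)*(-37) = (8 + 25)*(-37) = 33*(-37) = -1221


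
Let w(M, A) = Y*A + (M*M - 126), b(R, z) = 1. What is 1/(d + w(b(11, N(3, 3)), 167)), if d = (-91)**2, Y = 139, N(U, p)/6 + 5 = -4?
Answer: 1/31369 ≈ 3.1879e-5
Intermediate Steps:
N(U, p) = -54 (N(U, p) = -30 + 6*(-4) = -30 - 24 = -54)
w(M, A) = -126 + M**2 + 139*A (w(M, A) = 139*A + (M*M - 126) = 139*A + (M**2 - 126) = 139*A + (-126 + M**2) = -126 + M**2 + 139*A)
d = 8281
1/(d + w(b(11, N(3, 3)), 167)) = 1/(8281 + (-126 + 1**2 + 139*167)) = 1/(8281 + (-126 + 1 + 23213)) = 1/(8281 + 23088) = 1/31369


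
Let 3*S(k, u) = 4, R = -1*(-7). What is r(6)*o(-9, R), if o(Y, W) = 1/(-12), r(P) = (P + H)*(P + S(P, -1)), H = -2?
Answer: -22/9 ≈ -2.4444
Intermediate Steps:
R = 7
S(k, u) = 4/3 (S(k, u) = (1/3)*4 = 4/3)
r(P) = (-2 + P)*(4/3 + P) (r(P) = (P - 2)*(P + 4/3) = (-2 + P)*(4/3 + P))
o(Y, W) = -1/12
r(6)*o(-9, R) = (-8/3 + 6**2 - 2/3*6)*(-1/12) = (-8/3 + 36 - 4)*(-1/12) = (88/3)*(-1/12) = -22/9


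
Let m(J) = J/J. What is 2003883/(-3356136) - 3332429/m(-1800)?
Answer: -532575568487/159816 ≈ -3.3324e+6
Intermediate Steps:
m(J) = 1
2003883/(-3356136) - 3332429/m(-1800) = 2003883/(-3356136) - 3332429/1 = 2003883*(-1/3356136) - 3332429*1 = -95423/159816 - 3332429 = -532575568487/159816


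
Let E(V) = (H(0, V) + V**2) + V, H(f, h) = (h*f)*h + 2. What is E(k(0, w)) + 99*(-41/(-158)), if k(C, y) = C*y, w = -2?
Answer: 4375/158 ≈ 27.690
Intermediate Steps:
H(f, h) = 2 + f*h**2 (H(f, h) = (f*h)*h + 2 = f*h**2 + 2 = 2 + f*h**2)
E(V) = 2 + V + V**2 (E(V) = ((2 + 0*V**2) + V**2) + V = ((2 + 0) + V**2) + V = (2 + V**2) + V = 2 + V + V**2)
E(k(0, w)) + 99*(-41/(-158)) = (2 + 0*(-2) + (0*(-2))**2) + 99*(-41/(-158)) = (2 + 0 + 0**2) + 99*(-41*(-1/158)) = (2 + 0 + 0) + 99*(41/158) = 2 + 4059/158 = 4375/158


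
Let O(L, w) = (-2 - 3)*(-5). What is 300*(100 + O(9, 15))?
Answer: 37500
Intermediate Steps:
O(L, w) = 25 (O(L, w) = -5*(-5) = 25)
300*(100 + O(9, 15)) = 300*(100 + 25) = 300*125 = 37500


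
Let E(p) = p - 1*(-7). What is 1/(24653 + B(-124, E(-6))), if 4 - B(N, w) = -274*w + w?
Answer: 1/24930 ≈ 4.0112e-5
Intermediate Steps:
E(p) = 7 + p (E(p) = p + 7 = 7 + p)
B(N, w) = 4 + 273*w (B(N, w) = 4 - (-274*w + w) = 4 - (-273)*w = 4 + 273*w)
1/(24653 + B(-124, E(-6))) = 1/(24653 + (4 + 273*(7 - 6))) = 1/(24653 + (4 + 273*1)) = 1/(24653 + (4 + 273)) = 1/(24653 + 277) = 1/24930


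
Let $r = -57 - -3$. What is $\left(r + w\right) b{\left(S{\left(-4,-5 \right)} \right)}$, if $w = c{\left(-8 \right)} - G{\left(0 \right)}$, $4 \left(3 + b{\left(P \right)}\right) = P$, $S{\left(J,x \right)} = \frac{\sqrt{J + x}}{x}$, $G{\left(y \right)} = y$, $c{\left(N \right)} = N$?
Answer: $186 + \frac{93 i}{10} \approx 186.0 + 9.3 i$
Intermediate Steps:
$S{\left(J,x \right)} = \frac{\sqrt{J + x}}{x}$
$b{\left(P \right)} = -3 + \frac{P}{4}$
$r = -54$ ($r = -57 + 3 = -54$)
$w = -8$ ($w = -8 - 0 = -8 + 0 = -8$)
$\left(r + w\right) b{\left(S{\left(-4,-5 \right)} \right)} = \left(-54 - 8\right) \left(-3 + \frac{\frac{1}{-5} \sqrt{-4 - 5}}{4}\right) = - 62 \left(-3 + \frac{\left(- \frac{1}{5}\right) \sqrt{-9}}{4}\right) = - 62 \left(-3 + \frac{\left(- \frac{1}{5}\right) 3 i}{4}\right) = - 62 \left(-3 + \frac{\left(- \frac{3}{5}\right) i}{4}\right) = - 62 \left(-3 - \frac{3 i}{20}\right) = 186 + \frac{93 i}{10}$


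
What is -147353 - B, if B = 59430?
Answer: -206783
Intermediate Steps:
-147353 - B = -147353 - 1*59430 = -147353 - 59430 = -206783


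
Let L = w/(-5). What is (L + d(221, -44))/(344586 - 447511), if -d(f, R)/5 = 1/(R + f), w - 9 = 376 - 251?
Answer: 23743/91088625 ≈ 0.00026066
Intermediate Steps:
w = 134 (w = 9 + (376 - 251) = 9 + 125 = 134)
d(f, R) = -5/(R + f)
L = -134/5 (L = 134/(-5) = -⅕*134 = -134/5 ≈ -26.800)
(L + d(221, -44))/(344586 - 447511) = (-134/5 - 5/(-44 + 221))/(344586 - 447511) = (-134/5 - 5/177)/(-102925) = (-134/5 - 5*1/177)*(-1/102925) = (-134/5 - 5/177)*(-1/102925) = -23743/885*(-1/102925) = 23743/91088625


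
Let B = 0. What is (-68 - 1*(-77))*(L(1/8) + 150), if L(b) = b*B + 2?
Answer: 1368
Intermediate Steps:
L(b) = 2 (L(b) = b*0 + 2 = 0 + 2 = 2)
(-68 - 1*(-77))*(L(1/8) + 150) = (-68 - 1*(-77))*(2 + 150) = (-68 + 77)*152 = 9*152 = 1368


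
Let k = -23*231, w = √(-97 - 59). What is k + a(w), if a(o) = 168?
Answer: -5145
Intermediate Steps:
w = 2*I*√39 (w = √(-156) = 2*I*√39 ≈ 12.49*I)
k = -5313
k + a(w) = -5313 + 168 = -5145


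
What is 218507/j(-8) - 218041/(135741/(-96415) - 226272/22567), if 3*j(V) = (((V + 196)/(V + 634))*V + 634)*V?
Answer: 745188996530367353629/39347082111341040 ≈ 18939.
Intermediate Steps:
j(V) = V*(634 + V*(196 + V)/(634 + V))/3 (j(V) = ((((V + 196)/(V + 634))*V + 634)*V)/3 = ((((196 + V)/(634 + V))*V + 634)*V)/3 = ((V*(196 + V)/(634 + V) + 634)*V)/3 = ((634 + V*(196 + V)/(634 + V))*V)/3 = (V*(634 + V*(196 + V)/(634 + V)))/3 = V*(634 + V*(196 + V)/(634 + V))/3)
218507/j(-8) - 218041/(135741/(-96415) - 226272/22567) = 218507/(((⅓)*(-8)*(401956 + (-8)² + 830*(-8))/(634 - 8))) - 218041/(135741/(-96415) - 226272/22567) = 218507/(((⅓)*(-8)*(401956 + 64 - 6640)/626)) - 218041/(135741*(-1/96415) - 226272*1/22567) = 218507/(((⅓)*(-8)*(1/626)*395380)) - 218041/(-135741/96415 - 226272/22567) = 218507/(-1581520/939) - 218041/(-24879282027/2175797305) = 218507*(-939/1581520) - 218041*(-2175797305/24879282027) = -205178073/1581520 + 474413020179505/24879282027 = 745188996530367353629/39347082111341040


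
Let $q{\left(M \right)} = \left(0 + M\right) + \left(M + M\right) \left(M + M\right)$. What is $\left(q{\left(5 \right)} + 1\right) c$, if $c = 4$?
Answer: $424$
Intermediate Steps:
$q{\left(M \right)} = M + 4 M^{2}$ ($q{\left(M \right)} = M + 2 M 2 M = M + 4 M^{2}$)
$\left(q{\left(5 \right)} + 1\right) c = \left(5 \left(1 + 4 \cdot 5\right) + 1\right) 4 = \left(5 \left(1 + 20\right) + 1\right) 4 = \left(5 \cdot 21 + 1\right) 4 = \left(105 + 1\right) 4 = 106 \cdot 4 = 424$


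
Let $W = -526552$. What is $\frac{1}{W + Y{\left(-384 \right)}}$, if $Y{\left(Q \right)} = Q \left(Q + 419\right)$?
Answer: $- \frac{1}{539992} \approx -1.8519 \cdot 10^{-6}$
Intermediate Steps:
$Y{\left(Q \right)} = Q \left(419 + Q\right)$
$\frac{1}{W + Y{\left(-384 \right)}} = \frac{1}{-526552 - 384 \left(419 - 384\right)} = \frac{1}{-526552 - 13440} = \frac{1}{-539992} = - \frac{1}{539992}$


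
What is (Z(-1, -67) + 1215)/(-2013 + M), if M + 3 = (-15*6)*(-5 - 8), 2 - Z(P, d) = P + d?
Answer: -1285/846 ≈ -1.5189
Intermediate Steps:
Z(P, d) = 2 - P - d (Z(P, d) = 2 - (P + d) = 2 + (-P - d) = 2 - P - d)
M = 1167 (M = -3 + (-15*6)*(-5 - 8) = -3 - 90*(-13) = -3 + 1170 = 1167)
(Z(-1, -67) + 1215)/(-2013 + M) = ((2 - 1*(-1) - 1*(-67)) + 1215)/(-2013 + 1167) = ((2 + 1 + 67) + 1215)/(-846) = (70 + 1215)*(-1/846) = 1285*(-1/846) = -1285/846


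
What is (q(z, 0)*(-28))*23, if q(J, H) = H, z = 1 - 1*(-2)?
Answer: 0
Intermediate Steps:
z = 3 (z = 1 + 2 = 3)
(q(z, 0)*(-28))*23 = (0*(-28))*23 = 0*23 = 0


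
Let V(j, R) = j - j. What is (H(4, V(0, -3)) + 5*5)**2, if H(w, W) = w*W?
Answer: 625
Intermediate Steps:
V(j, R) = 0
H(w, W) = W*w
(H(4, V(0, -3)) + 5*5)**2 = (0*4 + 5*5)**2 = (0 + 25)**2 = 25**2 = 625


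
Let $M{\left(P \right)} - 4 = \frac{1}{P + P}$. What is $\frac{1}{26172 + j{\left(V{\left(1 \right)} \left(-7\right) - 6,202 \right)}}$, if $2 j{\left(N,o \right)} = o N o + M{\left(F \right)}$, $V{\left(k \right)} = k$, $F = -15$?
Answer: $- \frac{60}{14343121} \approx -4.1832 \cdot 10^{-6}$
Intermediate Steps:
$M{\left(P \right)} = 4 + \frac{1}{2 P}$ ($M{\left(P \right)} = 4 + \frac{1}{P + P} = 4 + \frac{1}{2 P}$)
$j{\left(N,o \right)} = \frac{119}{60} + \frac{N o^{2}}{2}$ ($j{\left(N,o \right)} = \frac{o N o + \left(4 + \frac{1}{2 \left(-15\right)}\right)}{2} = \frac{N o o + \left(4 + \frac{1}{2} \left(- \frac{1}{15}\right)\right)}{2} = \frac{N o^{2} + \left(4 - \frac{1}{30}\right)}{2} = \frac{N o^{2} + \frac{119}{30}}{2} = \frac{\frac{119}{30} + N o^{2}}{2} = \frac{119}{60} + \frac{N o^{2}}{2}$)
$\frac{1}{26172 + j{\left(V{\left(1 \right)} \left(-7\right) - 6,202 \right)}} = \frac{1}{26172 + \left(\frac{119}{60} + \frac{\left(1 \left(-7\right) - 6\right) 202^{2}}{2}\right)} = \frac{1}{26172 + \left(\frac{119}{60} + \frac{1}{2} \left(-7 - 6\right) 40804\right)} = \frac{1}{26172 + \left(\frac{119}{60} + \frac{1}{2} \left(-13\right) 40804\right)} = \frac{1}{26172 + \left(\frac{119}{60} - 265226\right)} = \frac{1}{26172 - \frac{15913441}{60}} = \frac{1}{- \frac{14343121}{60}} = - \frac{60}{14343121}$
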